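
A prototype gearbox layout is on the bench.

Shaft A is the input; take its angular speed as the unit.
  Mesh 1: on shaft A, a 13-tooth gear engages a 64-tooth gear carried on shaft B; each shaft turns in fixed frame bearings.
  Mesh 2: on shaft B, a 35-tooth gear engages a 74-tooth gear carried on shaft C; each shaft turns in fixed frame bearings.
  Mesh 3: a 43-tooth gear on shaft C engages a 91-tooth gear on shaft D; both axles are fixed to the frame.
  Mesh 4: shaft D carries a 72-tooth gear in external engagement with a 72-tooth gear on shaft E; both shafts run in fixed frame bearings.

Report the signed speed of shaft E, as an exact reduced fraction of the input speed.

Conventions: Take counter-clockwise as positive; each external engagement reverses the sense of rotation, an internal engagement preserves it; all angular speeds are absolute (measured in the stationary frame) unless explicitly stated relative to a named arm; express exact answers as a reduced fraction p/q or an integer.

4-mesh fixed-axis compound train (all bearings frame-fixed)
mesh 1 [13T→64T]: |ω|/ω_in = 1×13/64 = 13/64, sense flips to −
mesh 2 [35T→74T]: |ω|/ω_in = (13/64)×35/74 = 455/4736, sense flips to +
mesh 3 [43T→91T]: |ω|/ω_in = (455/4736)×43/91 = 215/4736, sense flips to −
mesh 4 [72T→72T]: |ω|/ω_in = (215/4736)×72/72 = 215/4736, sense flips to +
signed output speed (× input speed) = 215/4736

215/4736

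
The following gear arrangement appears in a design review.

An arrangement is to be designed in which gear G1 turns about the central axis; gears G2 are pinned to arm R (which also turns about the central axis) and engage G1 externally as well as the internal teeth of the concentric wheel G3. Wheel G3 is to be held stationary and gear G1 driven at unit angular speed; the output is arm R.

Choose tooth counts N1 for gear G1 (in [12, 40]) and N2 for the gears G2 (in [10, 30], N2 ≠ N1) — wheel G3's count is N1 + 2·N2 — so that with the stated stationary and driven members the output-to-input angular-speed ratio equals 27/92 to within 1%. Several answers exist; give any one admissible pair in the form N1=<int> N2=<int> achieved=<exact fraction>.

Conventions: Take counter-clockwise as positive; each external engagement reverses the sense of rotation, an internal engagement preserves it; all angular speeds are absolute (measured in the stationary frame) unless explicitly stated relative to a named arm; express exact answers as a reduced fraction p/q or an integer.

topology: planetary set — design target 27/92, arm = carrier (Willis)
Willis with ω_ring = 0: ω_arm/ω_sun = N1/(N1+N3); set equal to 27/92  ⇒  N3/N1 = 1/(27/92) − 1 = 65/27
N3 = N1 + 2·N2  ⇒  N2/N1 = (N3/N1 − 1)/2 = (65/27 − 1)/2 = 19/27
smallest multiple with N1 ≥ 12 and N2 ≥ 10: k = 1  ⇒  N1 = 1·27 = 27, N2 = 1·19 = 19 (N1 ≤ 40, N2 ≤ 30, N2 ≠ N1 ✓), N3 = 27 + 2·19 = 65
check: N1/(N1+N3) with N1 = 27, N3 = 65 gives 27/92; |achieved − target| = 0 ≤ 27/9200 ✓

N1=27 N2=19 achieved=27/92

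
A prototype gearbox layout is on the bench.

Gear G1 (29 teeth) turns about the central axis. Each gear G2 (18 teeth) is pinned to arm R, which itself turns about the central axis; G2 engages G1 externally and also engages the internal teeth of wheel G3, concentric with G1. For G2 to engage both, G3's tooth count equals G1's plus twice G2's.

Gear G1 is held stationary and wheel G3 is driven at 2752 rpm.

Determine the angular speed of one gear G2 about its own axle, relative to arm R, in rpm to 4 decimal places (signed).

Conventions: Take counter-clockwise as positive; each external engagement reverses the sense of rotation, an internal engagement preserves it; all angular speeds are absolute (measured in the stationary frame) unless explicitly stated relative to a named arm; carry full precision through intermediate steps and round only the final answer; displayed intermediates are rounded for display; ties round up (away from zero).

+3065.9102 rpm

planetary set (29T centre, 18T on arm, 65T internal) — Willis relation
normalise by the input: solve with ω_ring = 1, then scale by 2752 rpm
ring teeth: 29 + 2·18 = 65
29(ω_sun−ω_arm) = −65(ω_ring−ω_arm),  ω_sun = 0, ω_ring = 1
29(0−ω_arm) = −65(1−ω_arm)  ⇒  94·ω_arm = 65  ⇒  ω_arm = 65/94
sun–planet mesh: 29·(0−65/94) = −18·(ω_p−ω_arm)  ⇒  ω_p−ω_arm = 1885/1692
scale: ω_p−ω_arm = 1885/1692 × 2752 rpm = +3065.9102 rpm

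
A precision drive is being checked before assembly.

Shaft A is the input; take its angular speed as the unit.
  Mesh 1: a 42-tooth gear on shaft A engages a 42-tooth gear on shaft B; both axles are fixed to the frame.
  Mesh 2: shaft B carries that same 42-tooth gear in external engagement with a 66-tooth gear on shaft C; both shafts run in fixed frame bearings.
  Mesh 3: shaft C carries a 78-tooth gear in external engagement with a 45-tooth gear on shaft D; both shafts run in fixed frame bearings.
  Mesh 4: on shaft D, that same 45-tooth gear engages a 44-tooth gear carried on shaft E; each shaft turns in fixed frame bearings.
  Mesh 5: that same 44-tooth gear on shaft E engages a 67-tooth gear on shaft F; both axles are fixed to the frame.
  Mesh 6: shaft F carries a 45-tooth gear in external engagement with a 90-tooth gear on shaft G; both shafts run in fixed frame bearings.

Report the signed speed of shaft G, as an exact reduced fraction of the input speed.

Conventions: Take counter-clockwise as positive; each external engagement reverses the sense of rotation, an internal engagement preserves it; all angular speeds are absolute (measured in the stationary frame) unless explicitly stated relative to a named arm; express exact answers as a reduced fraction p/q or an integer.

6-mesh fixed-axis compound train (all bearings frame-fixed)
mesh 1 [42T→42T]: |ω|/ω_in = 1×42/42 = 1, sense flips to −
mesh 2 [42T→66T]: |ω|/ω_in = 1×42/66 = 7/11, sense flips to +
mesh 3 [78T→45T]: |ω|/ω_in = (7/11)×78/45 = 182/165, sense flips to −
mesh 4 [45T→44T]: |ω|/ω_in = (182/165)×45/44 = 273/242, sense flips to +
mesh 5 [44T→67T]: |ω|/ω_in = (273/242)×44/67 = 546/737, sense flips to −
mesh 6 [45T→90T]: |ω|/ω_in = (546/737)×45/90 = 273/737, sense flips to +
signed output speed (× input speed) = 273/737

273/737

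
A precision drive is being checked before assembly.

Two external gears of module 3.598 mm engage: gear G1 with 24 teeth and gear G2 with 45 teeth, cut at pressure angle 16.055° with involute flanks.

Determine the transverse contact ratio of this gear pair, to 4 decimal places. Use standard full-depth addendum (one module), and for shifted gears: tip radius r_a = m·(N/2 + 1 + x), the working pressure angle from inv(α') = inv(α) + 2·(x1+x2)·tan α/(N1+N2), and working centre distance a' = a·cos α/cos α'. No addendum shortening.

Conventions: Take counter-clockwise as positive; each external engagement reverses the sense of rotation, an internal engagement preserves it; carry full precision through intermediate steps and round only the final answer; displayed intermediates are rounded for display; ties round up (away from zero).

1.8762

recognized (one external pair, fixed centres): single-mesh tooth geometry, m = 3.598, N1 = 24, N2 = 45
base radii: r_b1 = 41.491992, r_b2 = 77.797485
tip radii: r_a1 = 46.774000, r_a2 = 84.553000
no profile shift: α' = α, a' = a
action lengths: √(r_a1²−r_b1²) = 21.592167, √(r_a2²−r_b2²) = 33.117385
base pitch p_b = π·m·cos α = 10.862578
CR = (21.592167 + 33.117385 − 124.131000·sin 16.05500°)/10.862578 = 1.876156
contact ratio ≈ 1.8762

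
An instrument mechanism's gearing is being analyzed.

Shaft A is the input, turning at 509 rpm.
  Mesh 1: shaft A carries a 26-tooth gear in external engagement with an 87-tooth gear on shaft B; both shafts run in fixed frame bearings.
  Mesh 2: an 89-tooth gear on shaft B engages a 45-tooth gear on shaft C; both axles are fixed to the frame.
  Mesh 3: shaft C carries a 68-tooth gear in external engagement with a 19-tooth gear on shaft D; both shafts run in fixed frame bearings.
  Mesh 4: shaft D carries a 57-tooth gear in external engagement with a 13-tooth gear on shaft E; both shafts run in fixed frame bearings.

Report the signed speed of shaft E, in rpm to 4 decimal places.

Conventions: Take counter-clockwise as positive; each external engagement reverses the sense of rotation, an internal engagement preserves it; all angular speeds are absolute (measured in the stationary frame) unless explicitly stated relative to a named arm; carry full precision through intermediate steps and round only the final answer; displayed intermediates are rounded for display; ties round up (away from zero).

recognized (5 fixed axles, 4 meshes): fixed-axis compound train
mesh 1 [26T→87T]: ω = 509.0000×26/87 = 152.1149 rpm, sense flips to −
mesh 2 [89T→45T]: ω = 152.1149×89/45 = 300.8496 rpm, sense flips to +
mesh 3 [68T→19T]: ω = 300.8496×68/19 = 1076.7247 rpm, sense flips to −
mesh 4 [57T→13T]: ω = 1076.7247×57/13 = 4721.0238 rpm, sense flips to +
signed output speed = +4721.0238 rpm

+4721.0238 rpm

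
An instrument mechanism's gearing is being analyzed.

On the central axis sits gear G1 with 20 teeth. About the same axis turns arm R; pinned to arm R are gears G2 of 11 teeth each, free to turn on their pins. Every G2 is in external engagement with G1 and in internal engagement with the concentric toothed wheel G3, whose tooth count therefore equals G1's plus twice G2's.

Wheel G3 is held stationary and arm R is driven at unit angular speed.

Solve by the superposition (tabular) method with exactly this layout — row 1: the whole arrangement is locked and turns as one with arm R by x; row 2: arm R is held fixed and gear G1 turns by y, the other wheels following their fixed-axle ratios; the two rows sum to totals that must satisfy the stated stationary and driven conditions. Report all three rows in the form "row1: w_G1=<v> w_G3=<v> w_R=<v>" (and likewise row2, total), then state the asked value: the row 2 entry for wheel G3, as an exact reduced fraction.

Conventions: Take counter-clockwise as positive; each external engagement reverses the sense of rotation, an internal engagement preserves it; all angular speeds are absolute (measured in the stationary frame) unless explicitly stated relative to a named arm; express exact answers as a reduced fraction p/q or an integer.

topology: planetary set — G1 20T / G2 11T / G3 42T, arm = carrier (Willis)
row 1 (train locked, turned with arm): all members turn x
row 2 (arm held, sun turns y): ω_ring = −(20/42)·y, ω_arm = 0
boundary: total ω_ring = x − (20/42)·y = 0 and total ω_arm = x = 1  ⇒  y = 21/10, x = 1
row 2 ring = −(20/42)·21/10 = -1
totals (row 1 + row 2): sun 1 + 21/10 = 31/10, ring 1 + (-1) = 0, arm 1 + 0 = 1
asked cell (row2, ring) = -1

row1: w_G1=1 w_G3=1 w_R=1
row2: w_G1=21/10 w_G3=-1 w_R=0
total: w_G1=31/10 w_G3=0 w_R=1
asked value: -1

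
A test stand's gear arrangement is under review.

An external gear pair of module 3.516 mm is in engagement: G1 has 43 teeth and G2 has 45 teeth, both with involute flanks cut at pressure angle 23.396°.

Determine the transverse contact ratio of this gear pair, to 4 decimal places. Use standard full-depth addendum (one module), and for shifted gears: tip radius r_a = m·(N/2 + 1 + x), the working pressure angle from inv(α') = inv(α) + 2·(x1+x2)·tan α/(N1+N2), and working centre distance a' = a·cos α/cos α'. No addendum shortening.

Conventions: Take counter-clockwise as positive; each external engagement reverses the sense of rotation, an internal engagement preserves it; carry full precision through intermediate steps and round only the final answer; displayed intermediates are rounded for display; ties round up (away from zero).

recognized (one external pair, fixed centres): single-mesh tooth geometry, m = 3.516, N1 = 43, N2 = 45
base radii: r_b1 = 69.378839, r_b2 = 72.605762
tip radii: r_a1 = 79.110000, r_a2 = 82.626000
no profile shift: α' = α, a' = a
action lengths: √(r_a1²−r_b1²) = 38.012745, √(r_a2²−r_b2²) = 39.439311
base pitch p_b = π·m·cos α = 10.137677
CR = (38.012745 + 39.439311 − 154.704000·sin 23.39600°)/10.137677 = 1.580402
contact ratio ≈ 1.5804

1.5804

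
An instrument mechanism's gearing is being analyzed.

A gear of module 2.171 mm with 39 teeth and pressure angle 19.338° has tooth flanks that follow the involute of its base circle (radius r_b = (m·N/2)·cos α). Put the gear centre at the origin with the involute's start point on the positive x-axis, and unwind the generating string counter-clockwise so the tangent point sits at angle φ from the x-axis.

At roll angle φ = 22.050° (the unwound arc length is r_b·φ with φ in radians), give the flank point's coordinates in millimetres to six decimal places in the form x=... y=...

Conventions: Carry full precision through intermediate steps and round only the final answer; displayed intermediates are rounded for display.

x=42.795542 y=0.747764

single-mesh involute tooth geometry (39T wheel at module 2.171)
pitch radius r_p = m·N/2 = 2.171·39/2 = 42.334500
base radius r_b = r_p·cos α = 42.334500·cos 19.338° = 39.946053
roll angle φ = 22.050° = 0.38484510 rad
x = r_b·(cos φ + φ·sin φ) = 42.795542
y = r_b·(sin φ − φ·cos φ) = 0.747764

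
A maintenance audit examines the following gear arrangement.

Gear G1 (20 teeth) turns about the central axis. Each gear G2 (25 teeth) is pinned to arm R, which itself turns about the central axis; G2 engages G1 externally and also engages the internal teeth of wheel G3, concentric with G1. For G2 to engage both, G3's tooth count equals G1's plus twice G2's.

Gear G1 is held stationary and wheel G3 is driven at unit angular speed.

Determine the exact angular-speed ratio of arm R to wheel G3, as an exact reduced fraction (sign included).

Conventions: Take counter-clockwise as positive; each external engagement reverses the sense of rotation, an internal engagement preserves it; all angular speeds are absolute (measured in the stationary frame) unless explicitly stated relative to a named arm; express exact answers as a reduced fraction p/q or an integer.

topology: planetary set — G1 20T / G2 25T / G3 70T, arm = carrier (Willis)
ring teeth: 20 + 2·25 = 70
20(ω_sun−ω_arm) = −70(ω_ring−ω_arm),  ω_sun = 0, ω_ring = 1
20(0−ω_arm) = −70(1−ω_arm)  ⇒  90·ω_arm = 70  ⇒  ω_arm = 7/9
ω_out/ω_in = 7/9

7/9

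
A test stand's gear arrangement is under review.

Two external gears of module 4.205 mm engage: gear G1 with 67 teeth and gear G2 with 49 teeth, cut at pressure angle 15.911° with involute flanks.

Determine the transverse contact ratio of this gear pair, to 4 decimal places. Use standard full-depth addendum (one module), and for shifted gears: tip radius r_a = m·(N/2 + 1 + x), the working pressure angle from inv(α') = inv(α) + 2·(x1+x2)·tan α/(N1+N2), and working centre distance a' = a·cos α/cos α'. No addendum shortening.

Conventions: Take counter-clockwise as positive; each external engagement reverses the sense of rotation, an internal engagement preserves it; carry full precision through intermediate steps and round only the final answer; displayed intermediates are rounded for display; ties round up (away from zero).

recognized (one external pair, fixed centres): single-mesh tooth geometry, m = 4.205, N1 = 67, N2 = 49
base radii: r_b1 = 135.470682, r_b2 = 99.075574
tip radii: r_a1 = 145.072500, r_a2 = 107.227500
no profile shift: α' = α, a' = a
action lengths: √(r_a1²−r_b1²) = 51.901103, √(r_a2²−r_b2²) = 41.009358
base pitch p_b = π·m·cos α = 12.704290
CR = (51.901103 + 41.009358 − 243.890000·sin 15.91100°)/12.704290 = 2.050450
contact ratio ≈ 2.0505

2.0505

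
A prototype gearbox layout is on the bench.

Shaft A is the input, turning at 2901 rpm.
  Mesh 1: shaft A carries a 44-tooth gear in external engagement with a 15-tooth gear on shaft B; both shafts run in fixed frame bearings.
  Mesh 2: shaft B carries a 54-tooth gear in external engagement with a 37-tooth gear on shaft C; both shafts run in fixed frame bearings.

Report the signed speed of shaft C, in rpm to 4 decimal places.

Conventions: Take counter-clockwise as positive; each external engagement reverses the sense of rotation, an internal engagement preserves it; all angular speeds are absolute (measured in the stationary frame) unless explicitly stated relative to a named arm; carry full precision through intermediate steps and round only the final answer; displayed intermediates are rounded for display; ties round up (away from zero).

+12419.4162 rpm

recognized (3 fixed axles, 2 meshes): fixed-axis compound train
mesh 1 [44T→15T]: ω = 2901.0000×44/15 = 8509.6000 rpm, sense flips to −
mesh 2 [54T→37T]: ω = 8509.6000×54/37 = 12419.4162 rpm, sense flips to +
signed output speed = +12419.4162 rpm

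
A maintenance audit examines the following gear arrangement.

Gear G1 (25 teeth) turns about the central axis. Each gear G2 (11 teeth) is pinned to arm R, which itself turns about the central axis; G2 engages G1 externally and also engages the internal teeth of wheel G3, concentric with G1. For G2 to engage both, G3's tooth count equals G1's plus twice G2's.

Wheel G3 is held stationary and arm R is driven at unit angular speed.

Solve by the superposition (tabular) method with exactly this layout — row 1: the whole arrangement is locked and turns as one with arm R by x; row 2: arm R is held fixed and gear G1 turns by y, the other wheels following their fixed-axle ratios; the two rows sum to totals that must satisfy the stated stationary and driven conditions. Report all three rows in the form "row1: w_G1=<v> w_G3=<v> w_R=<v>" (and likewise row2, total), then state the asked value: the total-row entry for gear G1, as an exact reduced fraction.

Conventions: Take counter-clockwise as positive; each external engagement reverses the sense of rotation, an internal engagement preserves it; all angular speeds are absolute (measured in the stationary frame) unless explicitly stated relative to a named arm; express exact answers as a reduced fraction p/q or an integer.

topology: planetary set — G1 25T / G2 11T / G3 47T, arm = carrier (Willis)
row 1 — lock + rotate with arm: ω_sun = ω_ring = ω_arm = x
superposition row 2 [arm held]: sun y, ring −(25/47)·y, arm 0
boundary: total ω_ring = x − (25/47)·y = 0 and total ω_arm = x = 1  ⇒  y = 47/25, x = 1
row 2 ring = −(25/47)·47/25 = -1
totals (row 1 + row 2): sun 1 + 47/25 = 72/25, ring 1 + (-1) = 0, arm 1 + 0 = 1
asked cell (total, sun) = 72/25

row1: w_G1=1 w_G3=1 w_R=1
row2: w_G1=47/25 w_G3=-1 w_R=0
total: w_G1=72/25 w_G3=0 w_R=1
asked value: 72/25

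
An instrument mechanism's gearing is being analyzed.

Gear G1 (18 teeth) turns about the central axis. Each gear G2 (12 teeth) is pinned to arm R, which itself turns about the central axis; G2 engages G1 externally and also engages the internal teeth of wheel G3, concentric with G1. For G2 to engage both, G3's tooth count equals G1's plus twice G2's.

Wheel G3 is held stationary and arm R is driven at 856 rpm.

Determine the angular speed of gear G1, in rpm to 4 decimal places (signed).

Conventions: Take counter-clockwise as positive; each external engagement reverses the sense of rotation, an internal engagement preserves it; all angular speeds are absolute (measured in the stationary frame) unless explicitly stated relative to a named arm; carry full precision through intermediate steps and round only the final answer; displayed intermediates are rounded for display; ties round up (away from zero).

+2853.3333 rpm

class = planetary set [G3 = 18+2·12 = 42; Willis about the carrier]
normalise by the input: solve with ω_arm = 1, then scale by 856 rpm
ring teeth: 18 + 2·12 = 42
18(ω_sun−ω_arm) = −42(ω_ring−ω_arm),  ω_ring = 0, ω_arm = 1
ω_sun = 1 − (42/18)(0−1) = 10/3
scale: ω_sun = 10/3 × 856 rpm = +2853.3333 rpm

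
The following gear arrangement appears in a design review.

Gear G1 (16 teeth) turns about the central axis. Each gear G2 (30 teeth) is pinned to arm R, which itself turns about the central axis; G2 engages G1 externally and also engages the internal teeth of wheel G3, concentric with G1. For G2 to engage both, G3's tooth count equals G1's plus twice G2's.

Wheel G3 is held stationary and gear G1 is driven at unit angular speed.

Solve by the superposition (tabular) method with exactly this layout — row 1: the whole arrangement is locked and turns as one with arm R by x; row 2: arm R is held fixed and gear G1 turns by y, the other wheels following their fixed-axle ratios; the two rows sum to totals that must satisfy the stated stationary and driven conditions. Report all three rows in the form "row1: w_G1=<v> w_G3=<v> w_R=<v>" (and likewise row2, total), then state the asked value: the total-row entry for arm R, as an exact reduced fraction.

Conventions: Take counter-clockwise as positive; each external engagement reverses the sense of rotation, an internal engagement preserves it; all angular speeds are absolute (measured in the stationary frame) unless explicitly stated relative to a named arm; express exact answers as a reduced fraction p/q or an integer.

recognized (axles ride arm R): planetary set, 16/30/76 teeth
row 1 (train locked, turned with arm): all members turn x
row 2 — arm fixed, fixed-axis ratios: sun y, ring −(16/76)·y, arm 0
boundary: total ω_ring = x − (16/76)·y = 0 and total ω_sun = x + y = 1  ⇒  y = 19/23, x = 4/23
row 2 ring = −(16/76)·19/23 = -4/23
totals (row 1 + row 2): sun 4/23 + 19/23 = 1, ring 4/23 + (-4/23) = 0, arm 4/23 + 0 = 4/23
asked cell (total, arm) = 4/23

row1: w_G1=4/23 w_G3=4/23 w_R=4/23
row2: w_G1=19/23 w_G3=-4/23 w_R=0
total: w_G1=1 w_G3=0 w_R=4/23
asked value: 4/23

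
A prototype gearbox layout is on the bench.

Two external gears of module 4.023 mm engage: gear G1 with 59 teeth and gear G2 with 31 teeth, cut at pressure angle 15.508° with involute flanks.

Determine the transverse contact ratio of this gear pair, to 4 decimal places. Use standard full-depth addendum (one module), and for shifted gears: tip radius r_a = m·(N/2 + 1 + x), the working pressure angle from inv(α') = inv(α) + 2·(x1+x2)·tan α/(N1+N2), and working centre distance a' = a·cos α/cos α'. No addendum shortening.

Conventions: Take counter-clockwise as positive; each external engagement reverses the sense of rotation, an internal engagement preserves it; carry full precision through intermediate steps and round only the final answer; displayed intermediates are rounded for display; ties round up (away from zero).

recognized (one external pair, fixed centres): single-mesh tooth geometry, m = 4.023, N1 = 59, N2 = 31
base radii: r_b1 = 114.357787, r_b2 = 60.086295
tip radii: r_a1 = 122.701500, r_a2 = 66.379500
no profile shift: α' = α, a' = a
action lengths: √(r_a1²−r_b1²) = 44.474201, √(r_a2²−r_b2²) = 28.211260
base pitch p_b = π·m·cos α = 12.178494
CR = (44.474201 + 28.211260 − 181.035000·sin 15.50800°)/12.178494 = 1.993810
contact ratio ≈ 1.9938

1.9938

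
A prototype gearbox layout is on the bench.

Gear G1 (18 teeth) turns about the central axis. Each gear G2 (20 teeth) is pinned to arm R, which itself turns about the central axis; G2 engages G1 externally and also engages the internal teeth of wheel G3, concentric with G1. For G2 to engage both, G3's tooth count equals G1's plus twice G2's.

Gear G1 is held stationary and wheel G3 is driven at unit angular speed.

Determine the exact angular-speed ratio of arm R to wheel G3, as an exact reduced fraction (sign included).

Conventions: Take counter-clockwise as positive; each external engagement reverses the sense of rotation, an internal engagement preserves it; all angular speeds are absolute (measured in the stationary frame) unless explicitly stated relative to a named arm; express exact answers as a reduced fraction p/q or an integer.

topology: planetary set — G1 18T / G2 20T / G3 58T, arm = carrier (Willis)
ring teeth: 18 + 2·20 = 58
18(ω_sun−ω_arm) = −58(ω_ring−ω_arm),  ω_sun = 0, ω_ring = 1
18(0−ω_arm) = −58(1−ω_arm)  ⇒  76·ω_arm = 58  ⇒  ω_arm = 29/38
ω_out/ω_in = 29/38

29/38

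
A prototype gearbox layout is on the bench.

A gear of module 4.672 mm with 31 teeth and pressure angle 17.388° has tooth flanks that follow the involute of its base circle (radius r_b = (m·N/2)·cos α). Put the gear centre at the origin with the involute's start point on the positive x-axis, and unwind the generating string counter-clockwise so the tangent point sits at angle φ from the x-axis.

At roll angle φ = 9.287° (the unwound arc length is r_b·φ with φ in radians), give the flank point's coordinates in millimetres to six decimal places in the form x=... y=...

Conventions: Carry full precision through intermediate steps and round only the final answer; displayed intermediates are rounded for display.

x=70.008661 y=0.097840

single-mesh involute tooth geometry (31T wheel at module 4.672)
pitch radius r_p = m·N/2 = 4.672·31/2 = 72.416000
base radius r_b = r_p·cos α = 72.416000·cos 17.388° = 69.106802
roll angle φ = 9.287° = 0.16208873 rad
x = r_b·(cos φ + φ·sin φ) = 70.008661
y = r_b·(sin φ − φ·cos φ) = 0.097840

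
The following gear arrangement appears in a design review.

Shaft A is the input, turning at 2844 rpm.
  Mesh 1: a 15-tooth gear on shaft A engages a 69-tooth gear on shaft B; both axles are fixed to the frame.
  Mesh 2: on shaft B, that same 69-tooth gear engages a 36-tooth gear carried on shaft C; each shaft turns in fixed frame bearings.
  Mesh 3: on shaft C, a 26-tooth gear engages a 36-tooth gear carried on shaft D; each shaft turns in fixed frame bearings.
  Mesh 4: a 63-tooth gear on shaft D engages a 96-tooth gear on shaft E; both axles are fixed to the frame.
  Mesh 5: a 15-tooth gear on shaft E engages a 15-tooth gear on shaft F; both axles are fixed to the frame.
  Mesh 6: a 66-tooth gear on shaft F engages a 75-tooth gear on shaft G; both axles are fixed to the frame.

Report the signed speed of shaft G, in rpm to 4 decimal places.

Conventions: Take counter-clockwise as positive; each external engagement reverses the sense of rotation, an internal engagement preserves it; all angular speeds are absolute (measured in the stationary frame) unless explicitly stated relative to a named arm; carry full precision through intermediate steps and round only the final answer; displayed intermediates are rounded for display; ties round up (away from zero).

topology: fixed-axis compound train — 6 meshes, A→G
mesh 1 [15T→69T]: ω = 2844.0000×15/69 = 618.2609 rpm, sense flips to −
mesh 2 [69T→36T]: ω = 618.2609×69/36 = 1185.0000 rpm, sense flips to +
mesh 3 [26T→36T]: ω = 1185.0000×26/36 = 855.8333 rpm, sense flips to −
mesh 4 [63T→96T]: ω = 855.8333×63/96 = 561.6406 rpm, sense flips to +
mesh 5 [15T→15T]: ω = 561.6406×15/15 = 561.6406 rpm, sense flips to −
mesh 6 [66T→75T]: ω = 561.6406×66/75 = 494.2438 rpm, sense flips to +
signed output speed = +494.2438 rpm

+494.2438 rpm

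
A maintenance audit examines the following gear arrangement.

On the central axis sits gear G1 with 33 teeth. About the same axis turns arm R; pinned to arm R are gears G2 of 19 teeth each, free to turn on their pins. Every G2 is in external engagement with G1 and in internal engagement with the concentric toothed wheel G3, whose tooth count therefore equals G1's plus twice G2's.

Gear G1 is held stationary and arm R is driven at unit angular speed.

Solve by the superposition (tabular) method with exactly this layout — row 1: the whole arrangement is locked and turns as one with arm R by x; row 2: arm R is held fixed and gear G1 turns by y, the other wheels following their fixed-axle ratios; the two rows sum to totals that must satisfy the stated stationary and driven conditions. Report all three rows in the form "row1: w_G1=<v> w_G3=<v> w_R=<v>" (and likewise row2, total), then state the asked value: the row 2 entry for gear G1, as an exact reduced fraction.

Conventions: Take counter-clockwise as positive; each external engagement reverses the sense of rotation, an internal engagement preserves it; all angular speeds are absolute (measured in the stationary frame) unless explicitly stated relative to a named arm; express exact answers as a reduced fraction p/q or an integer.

class = planetary set [G3 = 33+2·19 = 71; Willis about the carrier]
row 1: whole set turns with the arm by x
row 2 — arm fixed, fixed-axis ratios: sun y, ring −(33/71)·y, arm 0
boundary: total ω_sun = x + y = 0 and total ω_arm = x = 1  ⇒  y = -1, x = 1
row 2 ring = −(33/71)·(-1) = 33/71
totals (row 1 + row 2): sun 1 + (-1) = 0, ring 1 + 33/71 = 104/71, arm 1 + 0 = 1
asked cell (row2, sun) = -1

row1: w_G1=1 w_G3=1 w_R=1
row2: w_G1=-1 w_G3=33/71 w_R=0
total: w_G1=0 w_G3=104/71 w_R=1
asked value: -1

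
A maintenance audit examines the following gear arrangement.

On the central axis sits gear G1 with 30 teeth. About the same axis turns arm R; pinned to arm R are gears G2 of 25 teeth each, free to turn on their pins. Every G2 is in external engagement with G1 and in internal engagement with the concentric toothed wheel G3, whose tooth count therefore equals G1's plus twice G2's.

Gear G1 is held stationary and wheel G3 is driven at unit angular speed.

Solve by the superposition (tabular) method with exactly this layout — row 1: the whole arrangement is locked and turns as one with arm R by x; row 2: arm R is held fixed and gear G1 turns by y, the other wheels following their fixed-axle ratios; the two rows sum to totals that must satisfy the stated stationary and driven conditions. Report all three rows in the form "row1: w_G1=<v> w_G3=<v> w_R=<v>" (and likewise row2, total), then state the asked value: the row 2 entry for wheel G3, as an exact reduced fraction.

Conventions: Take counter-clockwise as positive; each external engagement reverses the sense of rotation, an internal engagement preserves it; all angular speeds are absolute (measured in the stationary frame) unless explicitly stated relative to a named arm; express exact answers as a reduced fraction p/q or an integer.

recognized (axles ride arm R): planetary set, 30/25/80 teeth
row 1 (train locked, turned with arm): all members turn x
row 2 (arm held, sun turns y): ω_ring = −(30/80)·y, ω_arm = 0
boundary: total ω_sun = x + y = 0 and total ω_ring = x − (30/80)·y = 1  ⇒  y = -8/11, x = 8/11
row 2 ring = −(30/80)·(-8/11) = 3/11
totals (row 1 + row 2): sun 8/11 + (-8/11) = 0, ring 8/11 + 3/11 = 1, arm 8/11 + 0 = 8/11
asked cell (row2, ring) = 3/11

row1: w_G1=8/11 w_G3=8/11 w_R=8/11
row2: w_G1=-8/11 w_G3=3/11 w_R=0
total: w_G1=0 w_G3=1 w_R=8/11
asked value: 3/11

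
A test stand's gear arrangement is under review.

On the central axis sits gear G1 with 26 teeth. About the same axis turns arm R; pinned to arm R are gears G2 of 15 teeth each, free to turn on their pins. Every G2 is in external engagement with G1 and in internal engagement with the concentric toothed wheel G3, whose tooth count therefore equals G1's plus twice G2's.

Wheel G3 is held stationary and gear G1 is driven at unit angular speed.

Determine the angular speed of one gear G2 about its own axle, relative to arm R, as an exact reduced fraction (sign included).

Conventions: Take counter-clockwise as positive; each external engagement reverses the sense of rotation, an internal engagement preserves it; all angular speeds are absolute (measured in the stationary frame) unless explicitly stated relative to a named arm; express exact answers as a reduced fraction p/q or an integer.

planetary set (26T centre, 15T on arm, 56T internal) — Willis relation
ring teeth: 26 + 2·15 = 56
26(ω_sun−ω_arm) = −56(ω_ring−ω_arm),  ω_ring = 0, ω_sun = 1
26(1−ω_arm) = −56(0−ω_arm)  ⇒  82·ω_arm = 26  ⇒  ω_arm = 13/41
sun–planet mesh: 26·(1−13/41) = −15·(ω_p−ω_arm)  ⇒  ω_p−ω_arm = -728/615
exact speed ratio = -728/615

-728/615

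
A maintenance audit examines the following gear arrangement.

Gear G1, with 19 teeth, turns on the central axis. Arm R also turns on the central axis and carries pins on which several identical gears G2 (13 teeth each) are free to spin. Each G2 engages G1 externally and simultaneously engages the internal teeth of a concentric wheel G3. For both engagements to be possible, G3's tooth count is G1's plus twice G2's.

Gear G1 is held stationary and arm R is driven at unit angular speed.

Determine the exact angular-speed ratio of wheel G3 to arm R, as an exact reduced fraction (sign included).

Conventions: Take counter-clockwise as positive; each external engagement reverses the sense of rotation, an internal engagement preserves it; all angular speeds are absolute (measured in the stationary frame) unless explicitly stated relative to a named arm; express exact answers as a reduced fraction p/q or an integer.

64/45

planetary set (19T centre, 13T on arm, 45T internal) — Willis relation
ring teeth: 19 + 2·13 = 45
19(ω_sun−ω_arm) = −45(ω_ring−ω_arm),  ω_sun = 0, ω_arm = 1
ω_ring = 1 − (19/45)(0−1) = 64/45
ω_out/ω_in = 64/45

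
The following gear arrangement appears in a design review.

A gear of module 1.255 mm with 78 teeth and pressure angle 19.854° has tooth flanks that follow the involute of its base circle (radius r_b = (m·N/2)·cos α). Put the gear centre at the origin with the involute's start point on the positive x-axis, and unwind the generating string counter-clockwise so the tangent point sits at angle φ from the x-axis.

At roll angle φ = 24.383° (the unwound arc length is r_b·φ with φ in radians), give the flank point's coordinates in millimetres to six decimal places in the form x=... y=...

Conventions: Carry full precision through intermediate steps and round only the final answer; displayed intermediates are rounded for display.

x=50.017553 y=1.161400

single-mesh involute tooth geometry (78T wheel at module 1.255)
pitch radius r_p = m·N/2 = 1.255·78/2 = 48.945000
base radius r_b = r_p·cos α = 48.945000·cos 19.854° = 46.035763
roll angle φ = 24.383° = 0.42556363 rad
x = r_b·(cos φ + φ·sin φ) = 50.017553
y = r_b·(sin φ − φ·cos φ) = 1.161400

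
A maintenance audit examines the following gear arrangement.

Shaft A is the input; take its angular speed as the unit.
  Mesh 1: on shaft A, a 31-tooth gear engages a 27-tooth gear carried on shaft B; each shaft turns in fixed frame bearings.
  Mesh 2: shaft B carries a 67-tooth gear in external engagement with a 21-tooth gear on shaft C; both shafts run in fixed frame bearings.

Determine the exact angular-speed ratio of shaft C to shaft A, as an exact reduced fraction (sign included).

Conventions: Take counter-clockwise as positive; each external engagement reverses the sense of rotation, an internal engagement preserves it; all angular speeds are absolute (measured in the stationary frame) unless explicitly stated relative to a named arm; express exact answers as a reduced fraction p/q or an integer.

class = fixed-axis compound train [2 meshes; 2 ratios multiply, 2 sense flips]
mesh 1 [31T→27T]: running ratio 31/27, sense −
mesh 2 [67T→21T]: running ratio 2077/567, sense +
ω_out/ω_in = 2077/567

2077/567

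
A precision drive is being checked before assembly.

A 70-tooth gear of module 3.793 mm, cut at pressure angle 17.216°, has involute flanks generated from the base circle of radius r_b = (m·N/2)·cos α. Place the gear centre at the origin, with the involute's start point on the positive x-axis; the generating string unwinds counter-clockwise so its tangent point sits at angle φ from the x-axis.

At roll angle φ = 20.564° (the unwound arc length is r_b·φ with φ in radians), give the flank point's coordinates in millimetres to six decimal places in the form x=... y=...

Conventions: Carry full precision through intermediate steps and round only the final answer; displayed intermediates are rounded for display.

x=134.713253 y=1.929177

topology: single-mesh involute geometry — m = 3.793, N = 70
pitch radius r_p = m·N/2 = 3.793·70/2 = 132.755000
base radius r_b = r_p·cos α = 132.755000·cos 17.216° = 126.807011
roll angle φ = 20.564° = 0.35890951 rad
x = r_b·(cos φ + φ·sin φ) = 134.713253
y = r_b·(sin φ − φ·cos φ) = 1.929177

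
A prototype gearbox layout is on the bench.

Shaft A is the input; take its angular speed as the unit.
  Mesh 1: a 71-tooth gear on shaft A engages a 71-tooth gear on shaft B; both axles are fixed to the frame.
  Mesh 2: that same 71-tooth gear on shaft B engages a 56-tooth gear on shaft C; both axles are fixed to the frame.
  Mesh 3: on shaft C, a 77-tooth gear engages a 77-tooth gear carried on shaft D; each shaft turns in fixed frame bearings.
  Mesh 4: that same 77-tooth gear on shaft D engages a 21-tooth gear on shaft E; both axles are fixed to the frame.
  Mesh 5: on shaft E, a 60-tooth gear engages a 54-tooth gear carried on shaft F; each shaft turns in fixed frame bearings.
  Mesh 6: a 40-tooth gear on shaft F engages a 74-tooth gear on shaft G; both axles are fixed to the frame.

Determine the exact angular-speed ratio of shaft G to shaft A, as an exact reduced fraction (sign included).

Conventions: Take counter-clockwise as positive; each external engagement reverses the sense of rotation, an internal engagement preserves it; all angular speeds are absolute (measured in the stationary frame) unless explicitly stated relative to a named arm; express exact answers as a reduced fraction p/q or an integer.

class = fixed-axis compound train [6 meshes; 6 ratios multiply, 6 sense flips]
mesh 1 [71T→71T]: running ratio 1, sense −
mesh 2 [71T→56T]: running ratio 71/56, sense +
mesh 3 [77T→77T]: running ratio 71/56, sense −
mesh 4 [77T→21T]: running ratio 781/168, sense +
mesh 5 [60T→54T]: running ratio 3905/756, sense −
mesh 6 [40T→74T]: running ratio 19525/6993, sense +
ω_out/ω_in = 19525/6993

19525/6993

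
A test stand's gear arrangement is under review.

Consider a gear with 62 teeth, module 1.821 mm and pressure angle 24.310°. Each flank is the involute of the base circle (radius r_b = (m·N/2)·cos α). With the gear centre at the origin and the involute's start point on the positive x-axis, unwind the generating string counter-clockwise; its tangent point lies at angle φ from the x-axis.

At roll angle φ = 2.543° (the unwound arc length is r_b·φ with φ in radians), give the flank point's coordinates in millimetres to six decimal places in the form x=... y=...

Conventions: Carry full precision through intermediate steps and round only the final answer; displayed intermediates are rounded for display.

x=51.496218 y=0.001499

topology: single-mesh involute geometry — m = 1.821, N = 62
pitch radius r_p = m·N/2 = 1.821·62/2 = 56.451000
base radius r_b = r_p·cos α = 56.451000·cos 24.310° = 51.445571
roll angle φ = 2.543° = 0.04438372 rad
x = r_b·(cos φ + φ·sin φ) = 51.496218
y = r_b·(sin φ − φ·cos φ) = 0.001499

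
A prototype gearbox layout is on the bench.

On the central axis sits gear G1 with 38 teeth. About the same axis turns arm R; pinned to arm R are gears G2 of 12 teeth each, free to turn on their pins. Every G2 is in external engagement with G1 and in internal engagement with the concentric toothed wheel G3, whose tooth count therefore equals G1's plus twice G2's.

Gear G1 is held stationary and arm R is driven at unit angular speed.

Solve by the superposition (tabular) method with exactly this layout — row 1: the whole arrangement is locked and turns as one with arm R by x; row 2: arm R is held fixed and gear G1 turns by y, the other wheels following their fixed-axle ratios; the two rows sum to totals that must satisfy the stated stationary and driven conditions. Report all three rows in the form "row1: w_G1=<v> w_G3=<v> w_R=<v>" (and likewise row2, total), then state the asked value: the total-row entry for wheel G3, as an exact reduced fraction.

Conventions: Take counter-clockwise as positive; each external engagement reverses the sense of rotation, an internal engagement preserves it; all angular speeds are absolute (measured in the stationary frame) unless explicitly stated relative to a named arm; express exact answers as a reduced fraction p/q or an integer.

planetary set (38T centre, 12T on arm, 62T internal) — Willis relation
superposition row 1 [locked train]: every member turns x
row 2: sun turns y, ring = −(38/62)·y, arm 0
boundary: total ω_sun = x + y = 0 and total ω_arm = x = 1  ⇒  y = -1, x = 1
row 2 ring = −(38/62)·(-1) = 19/31
totals (row 1 + row 2): sun 1 + (-1) = 0, ring 1 + 19/31 = 50/31, arm 1 + 0 = 1
asked cell (total, ring) = 50/31

row1: w_G1=1 w_G3=1 w_R=1
row2: w_G1=-1 w_G3=19/31 w_R=0
total: w_G1=0 w_G3=50/31 w_R=1
asked value: 50/31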